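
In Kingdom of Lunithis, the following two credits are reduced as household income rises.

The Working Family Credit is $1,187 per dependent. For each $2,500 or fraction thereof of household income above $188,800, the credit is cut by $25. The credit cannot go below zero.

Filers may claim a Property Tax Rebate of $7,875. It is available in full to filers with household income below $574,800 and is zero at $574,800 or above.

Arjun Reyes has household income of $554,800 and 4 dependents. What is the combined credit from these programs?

Working Family Credit: base = 4 × $1,187 = $4,748. income exceeds $188,800 by $366,000, which is 147 full-or-partial $2,500 increments; reduction = 147 × $25 = $3,675, leaving $1,073.
Property Tax Rebate: $554,800 is below the $574,800 cutoff, so the full $7,875 applies.
Total: $1,073 + $7,875 = $8,948.

$8,948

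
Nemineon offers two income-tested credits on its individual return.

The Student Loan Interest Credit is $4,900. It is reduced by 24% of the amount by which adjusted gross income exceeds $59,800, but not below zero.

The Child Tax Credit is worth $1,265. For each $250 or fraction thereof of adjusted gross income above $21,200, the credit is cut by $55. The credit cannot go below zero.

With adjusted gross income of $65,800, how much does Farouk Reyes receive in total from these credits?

$3,460

Student Loan Interest Credit: 24% of the $6,000 excess over $59,800 is $1,440; credit = $4,900 − $1,440 = $3,460.
Child Tax Credit: income exceeds $21,200 by $44,600 → 179 increments × $55 = $9,845 ≥ base, so the credit is $0.
Total: $3,460 + $0 = $3,460.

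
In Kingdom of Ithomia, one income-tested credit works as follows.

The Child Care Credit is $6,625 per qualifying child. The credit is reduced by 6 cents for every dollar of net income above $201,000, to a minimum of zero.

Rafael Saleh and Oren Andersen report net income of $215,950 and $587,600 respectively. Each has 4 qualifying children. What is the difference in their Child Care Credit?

Rafael ($215,950): Child Care Credit: base = 4 × $6,625 = $26,500. 6% of the $14,950 excess over $201,000 is $897; credit = $26,500 − $897 = $25,603.
Oren ($587,600): Child Care Credit: base = 4 × $6,625 = $26,500. 6% of the $386,600 excess over $201,000 is $23,196; credit = $26,500 − $23,196 = $3,304.
Difference: |$25,603 − $3,304| = $22,299.

$22,299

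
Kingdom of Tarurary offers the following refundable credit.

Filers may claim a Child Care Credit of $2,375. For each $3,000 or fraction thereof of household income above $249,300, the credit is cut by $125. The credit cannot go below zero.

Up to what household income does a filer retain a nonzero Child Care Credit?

After 18 increments the reduction is 18 × $125 = $2,250, leaving $125; one more increment wipes it out. Increment 18 ends at excess 18 × $3,000 = $54,000, so the highest qualifying income is $249,300 + $54,000 = $303,300.

$303,300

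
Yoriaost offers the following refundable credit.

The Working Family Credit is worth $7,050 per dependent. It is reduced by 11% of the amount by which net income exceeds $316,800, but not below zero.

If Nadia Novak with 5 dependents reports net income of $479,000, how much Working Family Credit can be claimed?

Working Family Credit: base = 5 × $7,050 = $35,250. 11% of the $162,200 excess over $316,800 is $17,842; credit = $35,250 − $17,842 = $17,408.

$17,408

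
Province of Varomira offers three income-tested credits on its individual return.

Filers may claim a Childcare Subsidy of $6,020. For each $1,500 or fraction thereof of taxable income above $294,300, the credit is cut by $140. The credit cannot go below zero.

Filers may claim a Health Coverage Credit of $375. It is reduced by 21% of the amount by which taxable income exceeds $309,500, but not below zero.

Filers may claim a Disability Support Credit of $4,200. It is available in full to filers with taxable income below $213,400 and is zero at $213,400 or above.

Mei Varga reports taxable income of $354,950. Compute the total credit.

Childcare Subsidy: income exceeds $294,300 by $60,650, which is 41 full-or-partial $1,500 increments; reduction = 41 × $140 = $5,740, leaving $280.
Health Coverage Credit: 21% of the $45,450 excess over $309,500 is $9,544.50 ≥ base, so the credit is $0.
Disability Support Credit: $354,950 meets or exceeds the $213,400 cutoff, so the credit is $0.
Total: $280 + $0 + $0 = $280.

$280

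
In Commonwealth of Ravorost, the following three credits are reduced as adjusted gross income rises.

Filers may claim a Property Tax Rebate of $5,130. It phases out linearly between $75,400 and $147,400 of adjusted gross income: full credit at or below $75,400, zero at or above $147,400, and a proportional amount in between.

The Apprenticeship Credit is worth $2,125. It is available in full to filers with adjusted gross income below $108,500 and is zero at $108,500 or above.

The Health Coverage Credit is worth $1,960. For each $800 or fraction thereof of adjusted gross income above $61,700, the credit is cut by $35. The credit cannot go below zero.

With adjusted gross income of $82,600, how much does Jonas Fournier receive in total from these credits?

Property Tax Rebate: $82,600 is $7,200 into a $72,000 phase-out range, leaving 64,800/72,000 of the credit: $5,130 × 64,800/72,000 = $4,617.
Apprenticeship Credit: $82,600 is below the $108,500 cutoff, so the full $2,125 applies.
Health Coverage Credit: income exceeds $61,700 by $20,900, which is 27 full-or-partial $800 increments; reduction = 27 × $35 = $945, leaving $1,015.
Total: $4,617 + $2,125 + $1,015 = $7,757.

$7,757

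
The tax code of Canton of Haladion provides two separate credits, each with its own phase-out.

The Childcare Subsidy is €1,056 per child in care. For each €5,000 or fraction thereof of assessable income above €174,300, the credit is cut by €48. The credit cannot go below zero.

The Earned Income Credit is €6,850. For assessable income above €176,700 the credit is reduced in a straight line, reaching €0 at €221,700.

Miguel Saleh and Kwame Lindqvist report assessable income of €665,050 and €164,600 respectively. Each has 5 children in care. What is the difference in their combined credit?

€11,602

Miguel (€665,050): Childcare Subsidy: base = 5 × €1,056 = €5,280. income exceeds €174,300 by €490,750, which is 99 full-or-partial €5,000 increments; reduction = 99 × €48 = €4,752, leaving €528. Earned Income Credit: €665,050 is at or above €221,700, so the credit is €0. total €528 + €0 = €528
Kwame (€164,600): Childcare Subsidy: base = 5 × €1,056 = €5,280. €164,600 is at or below the €174,300 threshold, so the full €5,280 applies. Earned Income Credit: €164,600 is at or below the €176,700 threshold, so the full €6,850 applies. total €5,280 + €6,850 = €12,130
Difference: |€528 − €12,130| = €11,602.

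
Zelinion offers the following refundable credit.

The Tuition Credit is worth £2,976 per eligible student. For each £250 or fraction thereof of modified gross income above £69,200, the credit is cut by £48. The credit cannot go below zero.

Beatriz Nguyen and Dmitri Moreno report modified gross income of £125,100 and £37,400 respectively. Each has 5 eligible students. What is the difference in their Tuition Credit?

£10,752

Beatriz (£125,100): Tuition Credit: base = 5 × £2,976 = £14,880. income exceeds £69,200 by £55,900, which is 224 full-or-partial £250 increments; reduction = 224 × £48 = £10,752, leaving £4,128.
Dmitri (£37,400): Tuition Credit: base = 5 × £2,976 = £14,880. £37,400 is at or below the £69,200 threshold, so the full £14,880 applies.
Difference: |£4,128 − £14,880| = £10,752.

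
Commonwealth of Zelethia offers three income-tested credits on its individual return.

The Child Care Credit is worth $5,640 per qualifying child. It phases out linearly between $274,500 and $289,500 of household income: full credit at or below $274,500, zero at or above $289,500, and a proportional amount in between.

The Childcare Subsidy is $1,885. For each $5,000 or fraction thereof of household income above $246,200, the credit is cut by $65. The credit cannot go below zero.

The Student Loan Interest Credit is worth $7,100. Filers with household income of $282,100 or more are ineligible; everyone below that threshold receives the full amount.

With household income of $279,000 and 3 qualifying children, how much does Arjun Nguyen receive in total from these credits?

$20,374

Child Care Credit: base = 3 × $5,640 = $16,920. $279,000 is $4,500 into a $15,000 phase-out range, leaving 10,500/15,000 of the credit: $16,920 × 10,500/15,000 = $11,844.
Childcare Subsidy: income exceeds $246,200 by $32,800, which is 7 full-or-partial $5,000 increments; reduction = 7 × $65 = $455, leaving $1,430.
Student Loan Interest Credit: $279,000 is below the $282,100 cutoff, so the full $7,100 applies.
Total: $11,844 + $1,430 + $7,100 = $20,374.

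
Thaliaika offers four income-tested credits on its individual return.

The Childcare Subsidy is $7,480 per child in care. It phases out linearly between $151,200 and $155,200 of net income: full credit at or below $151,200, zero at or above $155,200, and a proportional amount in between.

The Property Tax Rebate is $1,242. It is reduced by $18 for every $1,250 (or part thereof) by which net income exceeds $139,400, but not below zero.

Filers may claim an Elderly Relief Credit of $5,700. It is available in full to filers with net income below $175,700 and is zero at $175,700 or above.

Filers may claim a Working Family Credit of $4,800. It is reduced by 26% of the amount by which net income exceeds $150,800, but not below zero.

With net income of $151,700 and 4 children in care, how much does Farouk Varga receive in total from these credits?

$37,508

Childcare Subsidy: base = 4 × $7,480 = $29,920. $151,700 is $500 into a $4,000 phase-out range, leaving 3,500/4,000 of the credit: $29,920 × 3,500/4,000 = $26,180.
Property Tax Rebate: income exceeds $139,400 by $12,300, which is 10 full-or-partial $1,250 increments; reduction = 10 × $18 = $180, leaving $1,062.
Elderly Relief Credit: $151,700 is below the $175,700 cutoff, so the full $5,700 applies.
Working Family Credit: 26% of the $900 excess over $150,800 is $234; credit = $4,800 − $234 = $4,566.
Total: $26,180 + $1,062 + $5,700 + $4,566 = $37,508.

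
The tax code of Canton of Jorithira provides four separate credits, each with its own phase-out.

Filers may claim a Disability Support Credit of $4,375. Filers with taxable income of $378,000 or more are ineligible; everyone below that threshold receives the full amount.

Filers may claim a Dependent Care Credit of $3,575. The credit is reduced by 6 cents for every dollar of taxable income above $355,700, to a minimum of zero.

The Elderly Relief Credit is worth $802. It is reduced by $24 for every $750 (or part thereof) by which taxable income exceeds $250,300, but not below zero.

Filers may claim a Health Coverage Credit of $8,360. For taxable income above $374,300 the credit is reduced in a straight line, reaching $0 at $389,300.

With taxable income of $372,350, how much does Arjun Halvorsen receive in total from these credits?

Disability Support Credit: $372,350 is below the $378,000 cutoff, so the full $4,375 applies.
Dependent Care Credit: 6% of the $16,650 excess over $355,700 is $999; credit = $3,575 − $999 = $2,576.
Elderly Relief Credit: income exceeds $250,300 by $122,050 → 163 increments × $24 = $3,912 ≥ base, so the credit is $0.
Health Coverage Credit: $372,350 is at or below the $374,300 threshold, so the full $8,360 applies.
Total: $4,375 + $2,576 + $0 + $8,360 = $15,311.

$15,311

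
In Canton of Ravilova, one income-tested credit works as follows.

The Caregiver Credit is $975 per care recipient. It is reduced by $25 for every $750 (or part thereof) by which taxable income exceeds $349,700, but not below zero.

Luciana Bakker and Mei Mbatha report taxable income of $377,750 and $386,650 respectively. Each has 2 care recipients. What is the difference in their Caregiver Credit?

Luciana ($377,750): Caregiver Credit: base = 2 × $975 = $1,950. income exceeds $349,700 by $28,050, which is 38 full-or-partial $750 increments; reduction = 38 × $25 = $950, leaving $1,000.
Mei ($386,650): Caregiver Credit: base = 2 × $975 = $1,950. income exceeds $349,700 by $36,950, which is 50 full-or-partial $750 increments; reduction = 50 × $25 = $1,250, leaving $700.
Difference: |$1,000 − $700| = $300.

$300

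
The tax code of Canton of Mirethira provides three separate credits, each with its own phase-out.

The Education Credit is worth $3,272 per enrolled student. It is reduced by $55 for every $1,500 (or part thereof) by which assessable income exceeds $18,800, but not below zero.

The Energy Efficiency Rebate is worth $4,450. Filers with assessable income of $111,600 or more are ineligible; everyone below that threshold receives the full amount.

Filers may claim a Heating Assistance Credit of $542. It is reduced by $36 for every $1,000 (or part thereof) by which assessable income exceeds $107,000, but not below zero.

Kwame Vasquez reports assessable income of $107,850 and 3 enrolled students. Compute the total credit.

Education Credit: base = 3 × $3,272 = $9,816. income exceeds $18,800 by $89,050, which is 60 full-or-partial $1,500 increments; reduction = 60 × $55 = $3,300, leaving $6,516.
Energy Efficiency Rebate: $107,850 is below the $111,600 cutoff, so the full $4,450 applies.
Heating Assistance Credit: income exceeds $107,000 by $850, which is 1 full-or-partial $1,000 increment; reduction = 1 × $36 = $36, leaving $506.
Total: $6,516 + $4,450 + $506 = $11,472.

$11,472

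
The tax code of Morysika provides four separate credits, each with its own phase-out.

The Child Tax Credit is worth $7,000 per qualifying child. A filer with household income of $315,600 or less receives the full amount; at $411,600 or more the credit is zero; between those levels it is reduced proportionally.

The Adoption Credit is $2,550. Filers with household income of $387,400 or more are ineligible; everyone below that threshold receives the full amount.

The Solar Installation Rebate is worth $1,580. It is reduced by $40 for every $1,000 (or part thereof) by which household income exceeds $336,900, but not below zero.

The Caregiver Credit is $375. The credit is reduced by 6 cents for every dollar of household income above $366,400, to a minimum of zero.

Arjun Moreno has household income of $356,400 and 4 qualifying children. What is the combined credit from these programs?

Child Tax Credit: base = 4 × $7,000 = $28,000. $356,400 is $40,800 into a $96,000 phase-out range, leaving 55,200/96,000 of the credit: $28,000 × 55,200/96,000 = $16,100.
Adoption Credit: $356,400 is below the $387,400 cutoff, so the full $2,550 applies.
Solar Installation Rebate: income exceeds $336,900 by $19,500, which is 20 full-or-partial $1,000 increments; reduction = 20 × $40 = $800, leaving $780.
Caregiver Credit: $356,400 is at or below the $366,400 threshold, so the full $375 applies.
Total: $16,100 + $2,550 + $780 + $375 = $19,805.

$19,805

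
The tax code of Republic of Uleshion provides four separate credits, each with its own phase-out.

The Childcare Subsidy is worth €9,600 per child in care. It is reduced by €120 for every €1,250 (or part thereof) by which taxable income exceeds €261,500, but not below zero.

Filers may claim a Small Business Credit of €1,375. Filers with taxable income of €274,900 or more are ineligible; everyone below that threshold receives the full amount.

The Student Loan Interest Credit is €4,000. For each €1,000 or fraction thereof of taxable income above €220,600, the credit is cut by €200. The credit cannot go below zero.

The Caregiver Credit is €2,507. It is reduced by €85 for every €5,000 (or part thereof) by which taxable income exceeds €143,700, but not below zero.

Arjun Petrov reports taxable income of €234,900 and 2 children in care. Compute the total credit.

€22,467

Childcare Subsidy: base = 2 × €9,600 = €19,200. €234,900 is at or below the €261,500 threshold, so the full €19,200 applies.
Small Business Credit: €234,900 is below the €274,900 cutoff, so the full €1,375 applies.
Student Loan Interest Credit: income exceeds €220,600 by €14,300, which is 15 full-or-partial €1,000 increments; reduction = 15 × €200 = €3,000, leaving €1,000.
Caregiver Credit: income exceeds €143,700 by €91,200, which is 19 full-or-partial €5,000 increments; reduction = 19 × €85 = €1,615, leaving €892.
Total: €19,200 + €1,375 + €1,000 + €892 = €22,467.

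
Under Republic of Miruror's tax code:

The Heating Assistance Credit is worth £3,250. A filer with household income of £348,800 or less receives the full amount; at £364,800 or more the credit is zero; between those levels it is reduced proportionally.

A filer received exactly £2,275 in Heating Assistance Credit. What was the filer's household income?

£353,600

£2,275 is 2,275/3,250 of the full £3,250, so 975/3,250 of the £16,000 range has been used: income = £348,800 + £16,000 × 975/3,250 = £353,600.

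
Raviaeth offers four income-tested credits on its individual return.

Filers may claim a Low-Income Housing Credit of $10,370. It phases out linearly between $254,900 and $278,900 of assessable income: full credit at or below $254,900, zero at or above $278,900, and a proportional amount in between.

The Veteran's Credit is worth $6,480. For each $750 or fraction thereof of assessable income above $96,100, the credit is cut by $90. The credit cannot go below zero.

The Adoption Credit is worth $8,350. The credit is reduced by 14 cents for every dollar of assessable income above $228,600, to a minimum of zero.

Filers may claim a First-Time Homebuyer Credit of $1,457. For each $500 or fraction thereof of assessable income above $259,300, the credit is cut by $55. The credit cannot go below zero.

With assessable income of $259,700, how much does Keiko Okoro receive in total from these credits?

$13,694

Low-Income Housing Credit: $259,700 is $4,800 into a $24,000 phase-out range, leaving 19,200/24,000 of the credit: $10,370 × 19,200/24,000 = $8,296.
Veteran's Credit: income exceeds $96,100 by $163,600 → 219 increments × $90 = $19,710 ≥ base, so the credit is $0.
Adoption Credit: 14% of the $31,100 excess over $228,600 is $4,354; credit = $8,350 − $4,354 = $3,996.
First-Time Homebuyer Credit: income exceeds $259,300 by $400, which is 1 full-or-partial $500 increment; reduction = 1 × $55 = $55, leaving $1,402.
Total: $8,296 + $0 + $3,996 + $1,402 = $13,694.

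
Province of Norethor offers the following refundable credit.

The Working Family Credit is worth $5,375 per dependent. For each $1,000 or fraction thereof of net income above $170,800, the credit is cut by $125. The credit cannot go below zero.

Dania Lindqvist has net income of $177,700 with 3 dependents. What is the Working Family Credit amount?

Working Family Credit: base = 3 × $5,375 = $16,125. income exceeds $170,800 by $6,900, which is 7 full-or-partial $1,000 increments; reduction = 7 × $125 = $875, leaving $15,250.

$15,250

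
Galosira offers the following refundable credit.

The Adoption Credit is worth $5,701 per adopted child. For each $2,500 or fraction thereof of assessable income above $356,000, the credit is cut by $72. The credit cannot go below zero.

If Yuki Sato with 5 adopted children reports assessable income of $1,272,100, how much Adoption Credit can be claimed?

$2,081

Adoption Credit: base = 5 × $5,701 = $28,505. income exceeds $356,000 by $916,100, which is 367 full-or-partial $2,500 increments; reduction = 367 × $72 = $26,424, leaving $2,081.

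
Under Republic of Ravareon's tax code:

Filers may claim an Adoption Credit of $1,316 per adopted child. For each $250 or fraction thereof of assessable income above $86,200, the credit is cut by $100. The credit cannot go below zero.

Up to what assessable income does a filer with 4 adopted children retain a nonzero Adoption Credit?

$99,200

Full credit = 4 × $1,316 = $5,264.
After 52 increments the reduction is 52 × $100 = $5,200, leaving $64; one more increment wipes it out. Increment 52 ends at excess 52 × $250 = $13,000, so the highest qualifying income is $86,200 + $13,000 = $99,200.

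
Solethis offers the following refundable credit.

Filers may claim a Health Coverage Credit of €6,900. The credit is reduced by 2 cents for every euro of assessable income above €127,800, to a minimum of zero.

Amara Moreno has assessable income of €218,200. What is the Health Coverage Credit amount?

€5,092

Health Coverage Credit: 2% of the €90,400 excess over €127,800 is €1,808; credit = €6,900 − €1,808 = €5,092.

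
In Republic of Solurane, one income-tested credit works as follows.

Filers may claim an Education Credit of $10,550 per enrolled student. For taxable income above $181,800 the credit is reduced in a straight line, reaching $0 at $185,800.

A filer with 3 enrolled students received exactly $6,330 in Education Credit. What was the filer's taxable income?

Full credit = 3 × $10,550 = $31,650.
$6,330 is 6,330/31,650 of the full $31,650, so 25,320/31,650 of the $4,000 range has been used: income = $181,800 + $4,000 × 25,320/31,650 = $185,000.

$185,000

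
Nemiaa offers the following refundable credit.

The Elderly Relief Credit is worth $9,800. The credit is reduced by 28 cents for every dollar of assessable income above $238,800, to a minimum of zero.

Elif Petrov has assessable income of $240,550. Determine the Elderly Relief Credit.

$9,310

Elderly Relief Credit: 28% of the $1,750 excess over $238,800 is $490; credit = $9,800 − $490 = $9,310.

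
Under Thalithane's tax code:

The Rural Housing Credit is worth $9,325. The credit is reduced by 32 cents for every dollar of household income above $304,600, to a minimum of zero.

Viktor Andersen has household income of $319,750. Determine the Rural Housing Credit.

$4,477

Rural Housing Credit: 32% of the $15,150 excess over $304,600 is $4,848; credit = $9,325 − $4,848 = $4,477.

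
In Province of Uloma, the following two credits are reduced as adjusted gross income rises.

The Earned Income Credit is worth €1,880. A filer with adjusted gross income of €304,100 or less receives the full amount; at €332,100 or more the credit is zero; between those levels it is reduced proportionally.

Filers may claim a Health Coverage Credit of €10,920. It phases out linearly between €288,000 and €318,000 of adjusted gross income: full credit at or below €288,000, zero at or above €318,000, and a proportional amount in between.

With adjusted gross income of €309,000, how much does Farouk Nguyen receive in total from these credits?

Earned Income Credit: €309,000 is €4,900 into a €28,000 phase-out range, leaving 23,100/28,000 of the credit: €1,880 × 23,100/28,000 = €1,551.
Health Coverage Credit: €309,000 is €21,000 into a €30,000 phase-out range, leaving 9,000/30,000 of the credit: €10,920 × 9,000/30,000 = €3,276.
Total: €1,551 + €3,276 = €4,827.

€4,827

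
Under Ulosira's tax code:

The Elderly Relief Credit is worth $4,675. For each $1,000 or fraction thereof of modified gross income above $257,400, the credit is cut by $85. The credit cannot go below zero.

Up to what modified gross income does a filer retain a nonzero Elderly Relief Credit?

After 54 increments the reduction is 54 × $85 = $4,590, leaving $85; one more increment wipes it out. Increment 54 ends at excess 54 × $1,000 = $54,000, so the highest qualifying income is $257,400 + $54,000 = $311,400.

$311,400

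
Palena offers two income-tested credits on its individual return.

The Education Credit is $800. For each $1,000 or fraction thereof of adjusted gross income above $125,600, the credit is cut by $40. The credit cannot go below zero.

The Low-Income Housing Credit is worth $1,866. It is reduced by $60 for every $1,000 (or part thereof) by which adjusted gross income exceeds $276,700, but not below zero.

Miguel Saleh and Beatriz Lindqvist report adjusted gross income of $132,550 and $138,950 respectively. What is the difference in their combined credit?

$280

Miguel ($132,550): Education Credit: income exceeds $125,600 by $6,950, which is 7 full-or-partial $1,000 increments; reduction = 7 × $40 = $280, leaving $520. Low-Income Housing Credit: $132,550 is at or below the $276,700 threshold, so the full $1,866 applies. total $520 + $1,866 = $2,386
Beatriz ($138,950): Education Credit: income exceeds $125,600 by $13,350, which is 14 full-or-partial $1,000 increments; reduction = 14 × $40 = $560, leaving $240. Low-Income Housing Credit: $138,950 is at or below the $276,700 threshold, so the full $1,866 applies. total $240 + $1,866 = $2,106
Difference: |$2,386 − $2,106| = $280.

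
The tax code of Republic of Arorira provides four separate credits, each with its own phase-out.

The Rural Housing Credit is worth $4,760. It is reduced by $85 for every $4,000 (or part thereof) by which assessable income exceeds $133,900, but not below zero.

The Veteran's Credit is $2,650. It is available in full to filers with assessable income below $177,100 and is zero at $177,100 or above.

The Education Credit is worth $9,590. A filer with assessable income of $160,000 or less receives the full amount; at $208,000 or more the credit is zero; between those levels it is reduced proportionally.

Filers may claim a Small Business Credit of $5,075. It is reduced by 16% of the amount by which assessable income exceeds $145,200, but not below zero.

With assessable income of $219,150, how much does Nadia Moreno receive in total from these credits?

Rural Housing Credit: income exceeds $133,900 by $85,250, which is 22 full-or-partial $4,000 increments; reduction = 22 × $85 = $1,870, leaving $2,890.
Veteran's Credit: $219,150 meets or exceeds the $177,100 cutoff, so the credit is $0.
Education Credit: $219,150 is at or above $208,000, so the credit is $0.
Small Business Credit: 16% of the $73,950 excess over $145,200 is $11,832 ≥ base, so the credit is $0.
Total: $2,890 + $0 + $0 + $0 = $2,890.

$2,890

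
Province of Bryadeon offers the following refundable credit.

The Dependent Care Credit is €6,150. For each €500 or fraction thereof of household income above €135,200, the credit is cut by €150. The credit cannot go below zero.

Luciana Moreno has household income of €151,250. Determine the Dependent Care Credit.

Dependent Care Credit: income exceeds €135,200 by €16,050, which is 33 full-or-partial €500 increments; reduction = 33 × €150 = €4,950, leaving €1,200.

€1,200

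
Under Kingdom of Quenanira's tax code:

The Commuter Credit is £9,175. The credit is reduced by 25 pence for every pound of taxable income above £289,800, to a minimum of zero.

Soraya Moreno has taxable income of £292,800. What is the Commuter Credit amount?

Commuter Credit: 25% of the £3,000 excess over £289,800 is £750; credit = £9,175 − £750 = £8,425.

£8,425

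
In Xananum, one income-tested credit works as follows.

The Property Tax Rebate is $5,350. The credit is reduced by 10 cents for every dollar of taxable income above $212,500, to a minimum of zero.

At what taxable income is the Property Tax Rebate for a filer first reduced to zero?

The credit falls by 10% of each dollar above $212,500, so it reaches zero when the excess is $5,350 / 10% = $53,500: income = $212,500 + $53,500 = $266,000.

$266,000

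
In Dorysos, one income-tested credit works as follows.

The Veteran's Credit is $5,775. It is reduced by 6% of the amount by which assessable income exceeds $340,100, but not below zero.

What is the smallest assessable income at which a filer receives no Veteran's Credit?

The credit falls by 6% of each dollar above $340,100, so it reaches zero when the excess is $5,775 / 6% = $96,250: income = $340,100 + $96,250 = $436,350.

$436,350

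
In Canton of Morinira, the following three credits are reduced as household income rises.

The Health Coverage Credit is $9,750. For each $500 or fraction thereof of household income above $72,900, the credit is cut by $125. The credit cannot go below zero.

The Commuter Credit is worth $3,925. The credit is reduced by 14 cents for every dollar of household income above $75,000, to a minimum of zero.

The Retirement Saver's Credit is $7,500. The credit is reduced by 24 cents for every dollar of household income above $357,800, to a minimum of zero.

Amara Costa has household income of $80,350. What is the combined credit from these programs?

$18,551

Health Coverage Credit: income exceeds $72,900 by $7,450, which is 15 full-or-partial $500 increments; reduction = 15 × $125 = $1,875, leaving $7,875.
Commuter Credit: 14% of the $5,350 excess over $75,000 is $749; credit = $3,925 − $749 = $3,176.
Retirement Saver's Credit: $80,350 is at or below the $357,800 threshold, so the full $7,500 applies.
Total: $7,875 + $3,176 + $7,500 = $18,551.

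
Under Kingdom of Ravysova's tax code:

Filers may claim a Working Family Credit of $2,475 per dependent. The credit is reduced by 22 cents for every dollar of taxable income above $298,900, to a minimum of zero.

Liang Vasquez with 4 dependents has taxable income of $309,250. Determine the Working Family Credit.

$7,623

Working Family Credit: base = 4 × $2,475 = $9,900. 22% of the $10,350 excess over $298,900 is $2,277; credit = $9,900 − $2,277 = $7,623.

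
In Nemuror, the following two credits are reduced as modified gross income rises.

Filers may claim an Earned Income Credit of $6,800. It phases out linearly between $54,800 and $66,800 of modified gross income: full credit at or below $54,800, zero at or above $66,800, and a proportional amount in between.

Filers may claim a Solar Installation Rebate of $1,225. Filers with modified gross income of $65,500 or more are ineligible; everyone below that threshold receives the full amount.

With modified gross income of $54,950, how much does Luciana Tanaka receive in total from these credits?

$7,940

Earned Income Credit: $54,950 is $150 into a $12,000 phase-out range, leaving 11,850/12,000 of the credit: $6,800 × 11,850/12,000 = $6,715.
Solar Installation Rebate: $54,950 is below the $65,500 cutoff, so the full $1,225 applies.
Total: $6,715 + $1,225 = $7,940.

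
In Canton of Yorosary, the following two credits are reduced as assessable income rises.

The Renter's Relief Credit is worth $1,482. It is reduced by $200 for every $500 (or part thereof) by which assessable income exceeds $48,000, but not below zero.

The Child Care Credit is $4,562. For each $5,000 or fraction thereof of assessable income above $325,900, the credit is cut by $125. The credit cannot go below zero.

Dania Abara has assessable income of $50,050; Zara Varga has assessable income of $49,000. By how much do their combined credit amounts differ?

$600

Dania ($50,050): Renter's Relief Credit: income exceeds $48,000 by $2,050, which is 5 full-or-partial $500 increments; reduction = 5 × $200 = $1,000, leaving $482. Child Care Credit: $50,050 is at or below the $325,900 threshold, so the full $4,562 applies. total $482 + $4,562 = $5,044
Zara ($49,000): Renter's Relief Credit: income exceeds $48,000 by $1,000, which is 2 full-or-partial $500 increments; reduction = 2 × $200 = $400, leaving $1,082. Child Care Credit: $49,000 is at or below the $325,900 threshold, so the full $4,562 applies. total $1,082 + $4,562 = $5,644
Difference: |$5,044 − $5,644| = $600.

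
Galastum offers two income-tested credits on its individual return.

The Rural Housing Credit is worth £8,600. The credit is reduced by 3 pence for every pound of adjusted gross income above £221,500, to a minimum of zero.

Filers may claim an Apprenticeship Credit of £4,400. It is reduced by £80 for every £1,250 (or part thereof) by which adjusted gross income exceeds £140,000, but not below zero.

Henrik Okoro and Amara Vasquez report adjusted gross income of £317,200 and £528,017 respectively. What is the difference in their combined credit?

Henrik (£317,200): Rural Housing Credit: 3% of the £95,700 excess over £221,500 is £2,871; credit = £8,600 − £2,871 = £5,729. Apprenticeship Credit: income exceeds £140,000 by £177,200 → 142 increments × £80 = £11,360 ≥ base, so the credit is £0. total £5,729 + £0 = £5,729
Amara (£528,017): Rural Housing Credit: 3% of the £306,517 excess over £221,500 is £9,195.51 ≥ base, so the credit is £0. Apprenticeship Credit: income exceeds £140,000 by £388,017 → 311 increments × £80 = £24,880 ≥ base, so the credit is £0. total £0 + £0 = £0
Difference: |£5,729 − £0| = £5,729.

£5,729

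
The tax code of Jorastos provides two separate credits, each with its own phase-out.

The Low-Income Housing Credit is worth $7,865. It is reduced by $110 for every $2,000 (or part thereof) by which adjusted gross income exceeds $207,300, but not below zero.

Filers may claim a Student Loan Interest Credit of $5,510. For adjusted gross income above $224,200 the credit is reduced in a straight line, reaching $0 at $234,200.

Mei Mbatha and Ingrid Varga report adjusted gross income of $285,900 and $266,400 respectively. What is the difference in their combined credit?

Mei ($285,900): Low-Income Housing Credit: income exceeds $207,300 by $78,600, which is 40 full-or-partial $2,000 increments; reduction = 40 × $110 = $4,400, leaving $3,465. Student Loan Interest Credit: $285,900 is at or above $234,200, so the credit is $0. total $3,465 + $0 = $3,465
Ingrid ($266,400): Low-Income Housing Credit: income exceeds $207,300 by $59,100, which is 30 full-or-partial $2,000 increments; reduction = 30 × $110 = $3,300, leaving $4,565. Student Loan Interest Credit: $266,400 is at or above $234,200, so the credit is $0. total $4,565 + $0 = $4,565
Difference: |$3,465 − $4,565| = $1,100.

$1,100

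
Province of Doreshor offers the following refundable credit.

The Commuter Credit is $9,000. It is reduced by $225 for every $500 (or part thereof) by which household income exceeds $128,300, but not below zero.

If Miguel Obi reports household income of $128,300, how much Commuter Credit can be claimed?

$9,000

Commuter Credit: $128,300 is at or below the $128,300 threshold, so the full $9,000 applies.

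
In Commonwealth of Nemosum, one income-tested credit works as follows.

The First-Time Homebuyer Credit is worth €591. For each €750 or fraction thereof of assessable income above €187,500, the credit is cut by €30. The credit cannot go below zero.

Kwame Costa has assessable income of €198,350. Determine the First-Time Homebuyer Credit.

€141

First-Time Homebuyer Credit: income exceeds €187,500 by €10,850, which is 15 full-or-partial €750 increments; reduction = 15 × €30 = €450, leaving €141.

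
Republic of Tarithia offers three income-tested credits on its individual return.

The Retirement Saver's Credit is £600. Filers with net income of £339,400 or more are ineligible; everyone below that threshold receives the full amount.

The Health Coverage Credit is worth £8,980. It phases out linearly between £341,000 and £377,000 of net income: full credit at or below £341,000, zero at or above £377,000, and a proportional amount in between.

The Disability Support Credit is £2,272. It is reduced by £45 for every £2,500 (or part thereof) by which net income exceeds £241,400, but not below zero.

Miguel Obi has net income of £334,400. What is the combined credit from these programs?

Retirement Saver's Credit: £334,400 is below the £339,400 cutoff, so the full £600 applies.
Health Coverage Credit: £334,400 is at or below the £341,000 threshold, so the full £8,980 applies.
Disability Support Credit: income exceeds £241,400 by £93,000, which is 38 full-or-partial £2,500 increments; reduction = 38 × £45 = £1,710, leaving £562.
Total: £600 + £8,980 + £562 = £10,142.

£10,142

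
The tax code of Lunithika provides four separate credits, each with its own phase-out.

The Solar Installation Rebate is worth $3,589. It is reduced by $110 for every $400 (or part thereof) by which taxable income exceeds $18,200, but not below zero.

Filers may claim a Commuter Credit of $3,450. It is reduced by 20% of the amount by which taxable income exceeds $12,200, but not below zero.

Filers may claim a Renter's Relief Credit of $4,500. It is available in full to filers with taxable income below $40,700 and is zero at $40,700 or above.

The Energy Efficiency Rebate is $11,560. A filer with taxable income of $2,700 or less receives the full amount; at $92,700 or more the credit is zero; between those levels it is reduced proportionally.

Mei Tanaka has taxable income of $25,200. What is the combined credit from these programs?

Solar Installation Rebate: income exceeds $18,200 by $7,000, which is 18 full-or-partial $400 increments; reduction = 18 × $110 = $1,980, leaving $1,609.
Commuter Credit: 20% of the $13,000 excess over $12,200 is $2,600; credit = $3,450 − $2,600 = $850.
Renter's Relief Credit: $25,200 is below the $40,700 cutoff, so the full $4,500 applies.
Energy Efficiency Rebate: $25,200 is $22,500 into a $90,000 phase-out range, leaving 67,500/90,000 of the credit: $11,560 × 67,500/90,000 = $8,670.
Total: $1,609 + $850 + $4,500 + $8,670 = $15,629.

$15,629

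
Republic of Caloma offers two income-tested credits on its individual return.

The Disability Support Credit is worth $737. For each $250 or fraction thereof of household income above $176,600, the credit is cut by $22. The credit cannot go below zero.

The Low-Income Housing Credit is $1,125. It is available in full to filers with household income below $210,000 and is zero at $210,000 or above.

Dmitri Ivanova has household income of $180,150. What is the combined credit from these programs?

Disability Support Credit: income exceeds $176,600 by $3,550, which is 15 full-or-partial $250 increments; reduction = 15 × $22 = $330, leaving $407.
Low-Income Housing Credit: $180,150 is below the $210,000 cutoff, so the full $1,125 applies.
Total: $407 + $1,125 = $1,532.

$1,532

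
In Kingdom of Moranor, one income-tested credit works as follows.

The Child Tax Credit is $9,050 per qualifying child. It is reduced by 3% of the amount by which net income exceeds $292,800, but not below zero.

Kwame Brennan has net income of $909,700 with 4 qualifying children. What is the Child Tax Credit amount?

$17,693

Child Tax Credit: base = 4 × $9,050 = $36,200. 3% of the $616,900 excess over $292,800 is $18,507; credit = $36,200 − $18,507 = $17,693.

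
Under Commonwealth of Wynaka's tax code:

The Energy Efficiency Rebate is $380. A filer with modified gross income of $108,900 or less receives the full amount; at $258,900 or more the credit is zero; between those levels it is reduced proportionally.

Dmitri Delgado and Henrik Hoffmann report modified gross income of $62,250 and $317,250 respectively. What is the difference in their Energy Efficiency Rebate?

$380

Dmitri ($62,250): Energy Efficiency Rebate: $62,250 is at or below the $108,900 threshold, so the full $380 applies.
Henrik ($317,250): Energy Efficiency Rebate: $317,250 is at or above $258,900, so the credit is $0.
Difference: |$380 − $0| = $380.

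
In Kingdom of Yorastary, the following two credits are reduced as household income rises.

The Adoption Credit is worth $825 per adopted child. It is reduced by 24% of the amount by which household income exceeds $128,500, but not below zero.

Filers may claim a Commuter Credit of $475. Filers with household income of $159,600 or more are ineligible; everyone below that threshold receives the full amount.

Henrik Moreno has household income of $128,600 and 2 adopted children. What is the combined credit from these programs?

$2,101

Adoption Credit: base = 2 × $825 = $1,650. 24% of the $100 excess over $128,500 is $24; credit = $1,650 − $24 = $1,626.
Commuter Credit: $128,600 is below the $159,600 cutoff, so the full $475 applies.
Total: $1,626 + $475 = $2,101.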